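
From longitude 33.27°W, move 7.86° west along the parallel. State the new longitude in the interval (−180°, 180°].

Start at -33.27°; shift −7.86° → -41.13°.
-41.13° already lies in (−180°, 180°].

41.13°W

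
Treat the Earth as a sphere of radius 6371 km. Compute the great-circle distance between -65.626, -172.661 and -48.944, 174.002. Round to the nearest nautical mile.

Δλ = 174.002 − -172.661 = 346.663°; wrapped into (−180°, 180°]: -13.337°.
Δφ = -48.944 − -65.626 = 16.682°.
a = sin²(Δφ/2) + cos φ₁ · cos φ₂ · sin²(Δλ/2) = 0.024699.
c = 2·atan2(√a, √(1−a)) = 0.31563 rad → d = 6371·c ≈ 2010.85 km ≈ 1085.77 nmi.

1086 nmi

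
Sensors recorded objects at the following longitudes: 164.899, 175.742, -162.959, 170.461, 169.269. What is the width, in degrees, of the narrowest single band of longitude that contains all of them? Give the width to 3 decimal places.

32.142°

Sort the longitudes: -162.959°, +164.899°, +169.269°, +170.461°, +175.742°.
Eastward gaps between consecutive values (wrapping around): 327.858°, 4.370°, 1.192°, 5.281°, 21.299°.
Largest gap = 327.858° ⇒ minimal covering band is its complement: 360° − 327.858° = 32.142°.
Band runs from +164.899° eastward to -162.959°, crossing the antimeridian.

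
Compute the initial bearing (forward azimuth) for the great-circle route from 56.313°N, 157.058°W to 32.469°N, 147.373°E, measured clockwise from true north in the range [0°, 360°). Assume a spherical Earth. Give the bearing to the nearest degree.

Δλ = 147.373 − -157.058 = 304.431°; wrapped into (−180°, 180°]: -55.569°.
θ = atan2( sin Δλ · cos φ₂ , cos φ₁ · sin φ₂ − sin φ₁ · cos φ₂ · cos Δλ )
  = atan2(-0.69588, -0.09916) = -98.110° → normalised to [0°, 360°): 261.890°.

262°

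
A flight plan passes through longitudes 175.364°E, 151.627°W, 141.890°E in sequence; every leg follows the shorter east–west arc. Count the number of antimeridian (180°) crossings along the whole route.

2

Leg 1: +175.364° → -151.627°, shortest Δλ = 33.009° (east) — crosses 180°.
Leg 2: -151.627° → +141.890°, shortest Δλ = -66.483° (west) — crosses 180°.
Total crossings: 2.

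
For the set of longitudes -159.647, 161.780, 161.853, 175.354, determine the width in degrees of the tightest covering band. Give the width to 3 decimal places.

Sort the longitudes: -159.647°, +161.780°, +161.853°, +175.354°.
Eastward gaps between consecutive values (wrapping around): 321.427°, 0.073°, 13.501°, 24.999°.
Largest gap = 321.427° ⇒ minimal covering band is its complement: 360° − 321.427° = 38.573°.
Band runs from +161.780° eastward to -159.647°, crossing the antimeridian.

38.573°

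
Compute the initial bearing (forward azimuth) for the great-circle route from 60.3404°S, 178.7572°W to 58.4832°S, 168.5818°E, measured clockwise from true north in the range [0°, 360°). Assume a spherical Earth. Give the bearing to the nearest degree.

Δλ = 168.5818 − -178.7572 = 347.3390°; wrapped into (−180°, 180°]: -12.6610°.
θ = atan2( sin Δλ · cos φ₂ , cos φ₁ · sin φ₂ − sin φ₁ · cos φ₂ · cos Δλ )
  = atan2(-0.11458, 0.02136) = -79.439° → normalised to [0°, 360°): 280.561°.

281°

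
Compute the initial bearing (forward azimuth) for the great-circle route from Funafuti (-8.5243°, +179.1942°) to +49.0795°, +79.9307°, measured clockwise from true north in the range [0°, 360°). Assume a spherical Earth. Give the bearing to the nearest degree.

319°

Δλ = 79.9307 − 179.1942 = -99.2635°.
θ = atan2( sin Δλ · cos φ₂ , cos φ₁ · sin φ₂ − sin φ₁ · cos φ₂ · cos Δλ )
  = atan2(-0.64647, 0.73164) = -41.463° → normalised to [0°, 360°): 318.537°.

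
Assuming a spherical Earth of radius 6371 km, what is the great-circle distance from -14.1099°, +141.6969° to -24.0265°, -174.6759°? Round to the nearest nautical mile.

2536 nmi

Δλ = -174.6759 − 141.6969 = -316.3728°; wrapped into (−180°, 180°]: 43.6272°.
Δφ = -24.0265 − -14.1099 = -9.9166°.
a = sin²(Δφ/2) + cos φ₁ · cos φ₂ · sin²(Δλ/2) = 0.129780.
c = 2·atan2(√a, √(1−a)) = 0.73707 rad → d = 6371·c ≈ 4695.88 km ≈ 2535.57 nmi.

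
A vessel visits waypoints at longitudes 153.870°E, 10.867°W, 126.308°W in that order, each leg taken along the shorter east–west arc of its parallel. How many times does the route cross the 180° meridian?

0

Leg 1: +153.870° → -10.867°, shortest Δλ = -164.737° (west) — does not cross 180°.
Leg 2: -10.867° → -126.308°, shortest Δλ = -115.441° (west) — does not cross 180°.
Total crossings: 0.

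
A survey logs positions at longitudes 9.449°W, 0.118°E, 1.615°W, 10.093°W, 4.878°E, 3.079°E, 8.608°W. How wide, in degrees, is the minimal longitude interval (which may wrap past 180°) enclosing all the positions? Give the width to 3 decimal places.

Sort the longitudes: -10.093°, -9.449°, -8.608°, -1.615°, +0.118°, +3.079°, +4.878°.
Eastward gaps between consecutive values (wrapping around): 0.644°, 0.841°, 6.993°, 1.733°, 2.961°, 1.799°, 345.029°.
Largest gap = 345.029° ⇒ minimal covering band is its complement: 360° − 345.029° = 14.971°.
Band runs from -10.093° eastward to +4.878°.

14.971°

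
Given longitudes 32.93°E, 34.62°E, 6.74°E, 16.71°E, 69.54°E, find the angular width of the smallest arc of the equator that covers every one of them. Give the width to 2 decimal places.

62.80°

Sort the longitudes: +6.74°, +16.71°, +32.93°, +34.62°, +69.54°.
Eastward gaps between consecutive values (wrapping around): 9.97°, 16.22°, 1.69°, 34.92°, 297.20°.
Largest gap = 297.20° ⇒ minimal covering band is its complement: 360° − 297.20° = 62.80°.
Band runs from +6.74° eastward to +69.54°.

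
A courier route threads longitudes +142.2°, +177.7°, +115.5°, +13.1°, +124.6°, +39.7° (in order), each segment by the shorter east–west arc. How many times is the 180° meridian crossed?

Leg 1: +142.2° → +177.7°, shortest Δλ = 35.5° (east) — does not cross 180°.
Leg 2: +177.7° → +115.5°, shortest Δλ = -62.2° (west) — does not cross 180°.
Leg 3: +115.5° → +13.1°, shortest Δλ = -102.4° (west) — does not cross 180°.
Leg 4: +13.1° → +124.6°, shortest Δλ = 111.5° (east) — does not cross 180°.
Leg 5: +124.6° → +39.7°, shortest Δλ = -84.9° (west) — does not cross 180°.
Total crossings: 0.

0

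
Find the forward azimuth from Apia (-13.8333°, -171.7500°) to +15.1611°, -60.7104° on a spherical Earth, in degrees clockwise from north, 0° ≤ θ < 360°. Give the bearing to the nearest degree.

79°

Δλ = -60.7104 − -171.7500 = 111.0396°.
θ = atan2( sin Δλ · cos φ₂ , cos φ₁ · sin φ₂ − sin φ₁ · cos φ₂ · cos Δλ )
  = atan2(0.90085, 0.17110) = 79.246° → normalised to [0°, 360°): 79.246°.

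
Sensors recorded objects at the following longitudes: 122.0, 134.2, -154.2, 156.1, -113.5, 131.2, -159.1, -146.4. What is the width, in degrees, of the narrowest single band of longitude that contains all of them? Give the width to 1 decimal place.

124.5°

Sort the longitudes: -159.1°, -154.2°, -146.4°, -113.5°, +122.0°, +131.2°, +134.2°, +156.1°.
Eastward gaps between consecutive values (wrapping around): 4.9°, 7.8°, 32.9°, 235.5°, 9.2°, 3.0°, 21.9°, 44.8°.
Largest gap = 235.5° ⇒ minimal covering band is its complement: 360° − 235.5° = 124.5°.
Band runs from +122.0° eastward to -113.5°, crossing the antimeridian.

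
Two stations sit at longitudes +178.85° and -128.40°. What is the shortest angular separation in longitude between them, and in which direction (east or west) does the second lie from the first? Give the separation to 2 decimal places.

Raw difference: -128.40 − 178.85 = -307.25°.
Normalise into (−180°, 180°]: -307.25° + 360° = 52.75°.
Positive ⇒ the second point lies to the east; separation 52.75°.

52.75° east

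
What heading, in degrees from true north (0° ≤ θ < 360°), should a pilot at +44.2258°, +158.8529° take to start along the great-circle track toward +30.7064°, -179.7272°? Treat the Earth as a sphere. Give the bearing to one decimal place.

121.5°

Δλ = -179.7272 − 158.8529 = -338.5801°; wrapped into (−180°, 180°]: 21.4199°.
θ = atan2( sin Δλ · cos φ₂ , cos φ₁ · sin φ₂ − sin φ₁ · cos φ₂ · cos Δλ )
  = atan2(0.31400, -0.19235) = 121.491° → normalised to [0°, 360°): 121.491°.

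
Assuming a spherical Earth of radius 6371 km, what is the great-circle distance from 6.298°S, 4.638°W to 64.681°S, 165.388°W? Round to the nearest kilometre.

Δλ = -165.388 − -4.638 = -160.750°.
Δφ = -64.681 − -6.298 = -58.383°.
a = sin²(Δφ/2) + cos φ₁ · cos φ₂ · sin²(Δλ/2) = 0.651074.
c = 2·atan2(√a, √(1−a)) = 1.87774 rad → d = 6371·c ≈ 11963.09 km.

11963 km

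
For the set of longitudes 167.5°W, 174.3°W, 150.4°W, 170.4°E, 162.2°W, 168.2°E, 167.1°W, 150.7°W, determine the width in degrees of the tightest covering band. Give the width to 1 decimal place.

41.4°

Sort the longitudes: -174.3°, -167.5°, -167.1°, -162.2°, -150.7°, -150.4°, +168.2°, +170.4°.
Eastward gaps between consecutive values (wrapping around): 6.8°, 0.4°, 4.9°, 11.5°, 0.3°, 318.6°, 2.2°, 15.3°.
Largest gap = 318.6° ⇒ minimal covering band is its complement: 360° − 318.6° = 41.4°.
Band runs from +168.2° eastward to -150.4°, crossing the antimeridian.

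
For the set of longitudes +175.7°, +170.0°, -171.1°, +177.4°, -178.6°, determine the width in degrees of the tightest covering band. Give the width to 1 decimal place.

18.9°

Sort the longitudes: -178.6°, -171.1°, +170.0°, +175.7°, +177.4°.
Eastward gaps between consecutive values (wrapping around): 7.5°, 341.1°, 5.7°, 1.7°, 4.0°.
Largest gap = 341.1° ⇒ minimal covering band is its complement: 360° − 341.1° = 18.9°.
Band runs from +170.0° eastward to -171.1°, crossing the antimeridian.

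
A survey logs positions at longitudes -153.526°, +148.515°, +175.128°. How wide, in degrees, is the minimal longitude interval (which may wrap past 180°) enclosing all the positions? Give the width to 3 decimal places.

57.959°

Sort the longitudes: -153.526°, +148.515°, +175.128°.
Eastward gaps between consecutive values (wrapping around): 302.041°, 26.613°, 31.346°.
Largest gap = 302.041° ⇒ minimal covering band is its complement: 360° − 302.041° = 57.959°.
Band runs from +148.515° eastward to -153.526°, crossing the antimeridian.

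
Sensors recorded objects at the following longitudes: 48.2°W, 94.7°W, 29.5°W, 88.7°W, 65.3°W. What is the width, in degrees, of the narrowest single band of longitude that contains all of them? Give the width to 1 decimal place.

65.2°

Sort the longitudes: -94.7°, -88.7°, -65.3°, -48.2°, -29.5°.
Eastward gaps between consecutive values (wrapping around): 6.0°, 23.4°, 17.1°, 18.7°, 294.8°.
Largest gap = 294.8° ⇒ minimal covering band is its complement: 360° − 294.8° = 65.2°.
Band runs from -94.7° eastward to -29.5°.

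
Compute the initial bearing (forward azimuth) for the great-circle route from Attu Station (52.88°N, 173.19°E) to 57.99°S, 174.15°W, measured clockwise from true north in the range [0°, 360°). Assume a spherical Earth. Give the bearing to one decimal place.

172.8°

Δλ = -174.15 − 173.19 = -347.34°; wrapped into (−180°, 180°]: 12.66°.
θ = atan2( sin Δλ · cos φ₂ , cos φ₁ · sin φ₂ − sin φ₁ · cos φ₂ · cos Δλ )
  = atan2(0.11617, -0.92412) = 172.835° → normalised to [0°, 360°): 172.835°.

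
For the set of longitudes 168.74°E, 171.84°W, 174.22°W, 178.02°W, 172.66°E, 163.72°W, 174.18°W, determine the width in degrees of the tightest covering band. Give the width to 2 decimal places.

27.54°

Sort the longitudes: -178.02°, -174.22°, -174.18°, -171.84°, -163.72°, +168.74°, +172.66°.
Eastward gaps between consecutive values (wrapping around): 3.80°, 0.04°, 2.34°, 8.12°, 332.46°, 3.92°, 9.32°.
Largest gap = 332.46° ⇒ minimal covering band is its complement: 360° − 332.46° = 27.54°.
Band runs from +168.74° eastward to -163.72°, crossing the antimeridian.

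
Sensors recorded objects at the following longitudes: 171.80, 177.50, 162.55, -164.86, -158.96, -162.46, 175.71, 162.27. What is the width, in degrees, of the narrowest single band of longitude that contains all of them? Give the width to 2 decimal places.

38.77°

Sort the longitudes: -164.86°, -162.46°, -158.96°, +162.27°, +162.55°, +171.80°, +175.71°, +177.50°.
Eastward gaps between consecutive values (wrapping around): 2.40°, 3.50°, 321.23°, 0.28°, 9.25°, 3.91°, 1.79°, 17.64°.
Largest gap = 321.23° ⇒ minimal covering band is its complement: 360° − 321.23° = 38.77°.
Band runs from +162.27° eastward to -158.96°, crossing the antimeridian.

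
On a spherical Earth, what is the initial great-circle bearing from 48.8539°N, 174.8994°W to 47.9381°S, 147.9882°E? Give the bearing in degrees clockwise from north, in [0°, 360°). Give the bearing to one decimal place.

204.4°

Δλ = 147.9882 − -174.8994 = 322.8876°; wrapped into (−180°, 180°]: -37.1124°.
θ = atan2( sin Δλ · cos φ₂ , cos φ₁ · sin φ₂ − sin φ₁ · cos φ₂ · cos Δλ )
  = atan2(-0.40422, -0.89080) = -155.593° → normalised to [0°, 360°): 204.407°.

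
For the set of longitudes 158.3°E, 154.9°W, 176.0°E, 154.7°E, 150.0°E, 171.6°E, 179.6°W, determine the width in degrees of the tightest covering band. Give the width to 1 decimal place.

55.1°

Sort the longitudes: -179.6°, -154.9°, +150.0°, +154.7°, +158.3°, +171.6°, +176.0°.
Eastward gaps between consecutive values (wrapping around): 24.7°, 304.9°, 4.7°, 3.6°, 13.3°, 4.4°, 4.4°.
Largest gap = 304.9° ⇒ minimal covering band is its complement: 360° − 304.9° = 55.1°.
Band runs from +150.0° eastward to -154.9°, crossing the antimeridian.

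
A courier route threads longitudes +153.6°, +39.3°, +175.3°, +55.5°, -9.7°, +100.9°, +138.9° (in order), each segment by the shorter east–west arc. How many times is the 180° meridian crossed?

Leg 1: +153.6° → +39.3°, shortest Δλ = -114.3° (west) — does not cross 180°.
Leg 2: +39.3° → +175.3°, shortest Δλ = 136.0° (east) — does not cross 180°.
Leg 3: +175.3° → +55.5°, shortest Δλ = -119.8° (west) — does not cross 180°.
Leg 4: +55.5° → -9.7°, shortest Δλ = -65.2° (west) — does not cross 180°.
Leg 5: -9.7° → +100.9°, shortest Δλ = 110.6° (east) — does not cross 180°.
Leg 6: +100.9° → +138.9°, shortest Δλ = 38.0° (east) — does not cross 180°.
Total crossings: 0.

0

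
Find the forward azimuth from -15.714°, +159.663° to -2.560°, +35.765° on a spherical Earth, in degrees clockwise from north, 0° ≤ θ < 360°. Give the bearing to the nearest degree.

Δλ = 35.765 − 159.663 = -123.898°.
θ = atan2( sin Δλ · cos φ₂ , cos φ₁ · sin φ₂ − sin φ₁ · cos φ₂ · cos Δλ )
  = atan2(-0.82920, -0.19389) = -103.161° → normalised to [0°, 360°): 256.839°.

257°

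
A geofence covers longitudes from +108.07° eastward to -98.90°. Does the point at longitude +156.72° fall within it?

Band width going east from +108.07° to -98.90°: ((-98.90 − 108.07) mod 360) = 153.03°.
Offset of +156.72° east of the west edge: ((156.72 − 108.07) mod 360) = 48.65°.
48.65° ≤ 153.03° ⇒ inside.

Yes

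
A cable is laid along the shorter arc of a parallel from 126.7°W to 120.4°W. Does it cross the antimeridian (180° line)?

No

Signed shortest Δλ = ((-120.4 − -126.7 + 180) mod 360) − 180 = 6.3°.
Going east by 6.3° from -126.7° reaches -120.4° without touching 180°.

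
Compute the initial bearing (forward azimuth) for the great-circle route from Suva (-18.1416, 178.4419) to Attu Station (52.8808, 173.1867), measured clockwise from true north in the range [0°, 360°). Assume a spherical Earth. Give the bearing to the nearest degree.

Δλ = 173.1867 − 178.4419 = -5.2552°.
θ = atan2( sin Δλ · cos φ₂ , cos φ₁ · sin φ₂ − sin φ₁ · cos φ₂ · cos Δλ )
  = atan2(-0.05527, 0.94486) = -3.348° → normalised to [0°, 360°): 356.652°.

357°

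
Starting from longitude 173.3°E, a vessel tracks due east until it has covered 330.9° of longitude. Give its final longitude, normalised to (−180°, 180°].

144.2°E

Start at +173.3°; shift +330.9° → +504.2°.
+504.2° lies outside (−180°, 180°]; subtract 360° → +144.2°.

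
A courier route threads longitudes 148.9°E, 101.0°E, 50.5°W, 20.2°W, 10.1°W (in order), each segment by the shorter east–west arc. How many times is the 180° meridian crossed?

0

Leg 1: +148.9° → +101.0°, shortest Δλ = -47.9° (west) — does not cross 180°.
Leg 2: +101.0° → -50.5°, shortest Δλ = -151.5° (west) — does not cross 180°.
Leg 3: -50.5° → -20.2°, shortest Δλ = 30.3° (east) — does not cross 180°.
Leg 4: -20.2° → -10.1°, shortest Δλ = 10.1° (east) — does not cross 180°.
Total crossings: 0.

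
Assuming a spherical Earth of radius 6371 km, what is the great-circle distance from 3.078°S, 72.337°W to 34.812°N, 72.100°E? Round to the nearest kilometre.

14926 km

Δλ = 72.100 − -72.337 = 144.437°.
Δφ = 34.812 − -3.078 = 37.890°.
a = sin²(Δφ/2) + cos φ₁ · cos φ₂ · sin²(Δλ/2) = 0.848789.
c = 2·atan2(√a, √(1−a)) = 2.34281 rad → d = 6371·c ≈ 14926.04 km.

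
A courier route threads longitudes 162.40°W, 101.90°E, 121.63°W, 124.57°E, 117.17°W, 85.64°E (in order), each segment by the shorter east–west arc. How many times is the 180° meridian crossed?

Leg 1: -162.40° → +101.90°, shortest Δλ = -95.7° (west) — crosses 180°.
Leg 2: +101.90° → -121.63°, shortest Δλ = 136.47° (east) — crosses 180°.
Leg 3: -121.63° → +124.57°, shortest Δλ = -113.8° (west) — crosses 180°.
Leg 4: +124.57° → -117.17°, shortest Δλ = 118.26° (east) — crosses 180°.
Leg 5: -117.17° → +85.64°, shortest Δλ = -157.19° (west) — crosses 180°.
Total crossings: 5.

5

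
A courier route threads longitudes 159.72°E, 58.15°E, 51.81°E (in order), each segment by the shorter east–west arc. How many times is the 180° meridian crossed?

Leg 1: +159.72° → +58.15°, shortest Δλ = -101.57° (west) — does not cross 180°.
Leg 2: +58.15° → +51.81°, shortest Δλ = -6.34° (west) — does not cross 180°.
Total crossings: 0.

0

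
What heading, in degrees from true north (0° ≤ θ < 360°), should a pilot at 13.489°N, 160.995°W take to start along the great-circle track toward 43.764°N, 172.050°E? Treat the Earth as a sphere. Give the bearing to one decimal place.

Δλ = 172.050 − -160.995 = 333.045°; wrapped into (−180°, 180°]: -26.955°.
θ = atan2( sin Δλ · cos φ₂ , cos φ₁ · sin φ₂ − sin φ₁ · cos φ₂ · cos Δλ )
  = atan2(-0.32736, 0.52245) = -32.071° → normalised to [0°, 360°): 327.929°.

327.9°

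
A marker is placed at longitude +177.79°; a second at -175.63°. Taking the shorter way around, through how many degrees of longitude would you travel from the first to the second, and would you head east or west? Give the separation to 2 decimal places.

Raw difference: -175.63 − 177.79 = -353.42°.
Normalise into (−180°, 180°]: -353.42° + 360° = 6.58°.
Positive ⇒ the second point lies to the east; separation 6.58°.

6.58° east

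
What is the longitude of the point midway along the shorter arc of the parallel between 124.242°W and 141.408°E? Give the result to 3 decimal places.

Signed shortest Δλ from -124.242° to +141.408° is -94.350°.
Midpoint longitude = -124.242° + (-94.350°)/2 = -124.242° − 47.175° = -171.417°.
(The naïve average (-124.242 + +141.408)/2 = 8.583° is on the wrong side of the globe.)

171.417°W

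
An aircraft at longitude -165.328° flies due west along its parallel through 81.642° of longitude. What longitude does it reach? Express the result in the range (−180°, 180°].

+113.030°

Start at -165.328°; shift −81.642° → -246.970°.
-246.970° lies outside (−180°, 180°]; add 360° → +113.030°.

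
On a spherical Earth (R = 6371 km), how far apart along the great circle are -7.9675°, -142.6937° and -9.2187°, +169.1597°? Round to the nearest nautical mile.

2857 nmi

Δλ = 169.1597 − -142.6937 = 311.8534°; wrapped into (−180°, 180°]: -48.1466°.
Δφ = -9.2187 − -7.9675 = -1.2512°.
a = sin²(Δφ/2) + cos φ₁ · cos φ₂ · sin²(Δλ/2) = 0.162771.
c = 2·atan2(√a, √(1−a)) = 0.83057 rad → d = 6371·c ≈ 5291.54 km ≈ 2857.20 nmi.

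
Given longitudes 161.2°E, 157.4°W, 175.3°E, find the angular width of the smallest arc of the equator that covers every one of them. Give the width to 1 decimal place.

Sort the longitudes: -157.4°, +161.2°, +175.3°.
Eastward gaps between consecutive values (wrapping around): 318.6°, 14.1°, 27.3°.
Largest gap = 318.6° ⇒ minimal covering band is its complement: 360° − 318.6° = 41.4°.
Band runs from +161.2° eastward to -157.4°, crossing the antimeridian.

41.4°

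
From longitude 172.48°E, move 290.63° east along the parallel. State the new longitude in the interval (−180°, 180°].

103.11°E

Start at +172.48°; shift +290.63° → +463.11°.
+463.11° lies outside (−180°, 180°]; subtract 360° → +103.11°.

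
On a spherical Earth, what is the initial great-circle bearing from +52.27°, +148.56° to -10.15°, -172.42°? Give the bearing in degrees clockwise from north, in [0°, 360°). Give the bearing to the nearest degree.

139°

Δλ = -172.42 − 148.56 = -320.98°; wrapped into (−180°, 180°]: 39.02°.
θ = atan2( sin Δλ · cos φ₂ , cos φ₁ · sin φ₂ − sin φ₁ · cos φ₂ · cos Δλ )
  = atan2(0.61974, -0.71270) = 138.991° → normalised to [0°, 360°): 138.991°.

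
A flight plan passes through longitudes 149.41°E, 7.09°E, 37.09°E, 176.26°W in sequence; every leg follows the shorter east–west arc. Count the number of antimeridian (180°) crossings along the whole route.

1

Leg 1: +149.41° → +7.09°, shortest Δλ = -142.32° (west) — does not cross 180°.
Leg 2: +7.09° → +37.09°, shortest Δλ = 30.0° (east) — does not cross 180°.
Leg 3: +37.09° → -176.26°, shortest Δλ = 146.65° (east) — crosses 180°.
Total crossings: 1.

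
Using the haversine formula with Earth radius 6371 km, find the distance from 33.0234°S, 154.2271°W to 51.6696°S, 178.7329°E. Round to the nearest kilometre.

Δλ = 178.7329 − -154.2271 = 332.9600°; wrapped into (−180°, 180°]: -27.0400°.
Δφ = -51.6696 − -33.0234 = -18.6462°.
a = sin²(Δφ/2) + cos φ₁ · cos φ₂ · sin²(Δλ/2) = 0.054665.
c = 2·atan2(√a, √(1−a)) = 0.47198 rad → d = 6371·c ≈ 3006.99 km.

3007 km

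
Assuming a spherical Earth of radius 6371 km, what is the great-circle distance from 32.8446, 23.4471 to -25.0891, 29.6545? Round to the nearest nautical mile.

3496 nmi

Δλ = 29.6545 − 23.4471 = 6.2074°.
Δφ = -25.0891 − 32.8446 = -57.9337°.
a = sin²(Δφ/2) + cos φ₁ · cos φ₂ · sin²(Δλ/2) = 0.236780.
c = 2·atan2(√a, √(1−a)) = 1.01639 rad → d = 6371·c ≈ 6475.42 km ≈ 3496.45 nmi.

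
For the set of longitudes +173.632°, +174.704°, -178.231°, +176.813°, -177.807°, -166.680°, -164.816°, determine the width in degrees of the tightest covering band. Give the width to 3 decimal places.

21.552°

Sort the longitudes: -178.231°, -177.807°, -166.680°, -164.816°, +173.632°, +174.704°, +176.813°.
Eastward gaps between consecutive values (wrapping around): 0.424°, 11.127°, 1.864°, 338.448°, 1.072°, 2.109°, 4.956°.
Largest gap = 338.448° ⇒ minimal covering band is its complement: 360° − 338.448° = 21.552°.
Band runs from +173.632° eastward to -164.816°, crossing the antimeridian.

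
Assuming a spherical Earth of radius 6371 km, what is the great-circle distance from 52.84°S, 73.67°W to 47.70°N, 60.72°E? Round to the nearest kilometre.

16780 km

Δλ = 60.72 − -73.67 = 134.39°.
Δφ = 47.70 − -52.84 = 100.54°.
a = sin²(Δφ/2) + cos φ₁ · cos φ₂ · sin²(Δλ/2) = 0.936916.
c = 2·atan2(√a, √(1−a)) = 2.63383 rad → d = 6371·c ≈ 16780.11 km.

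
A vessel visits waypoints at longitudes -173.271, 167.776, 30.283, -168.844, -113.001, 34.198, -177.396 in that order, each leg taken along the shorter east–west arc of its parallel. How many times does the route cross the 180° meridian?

3

Leg 1: -173.271° → +167.776°, shortest Δλ = -18.953° (west) — crosses 180°.
Leg 2: +167.776° → +30.283°, shortest Δλ = -137.493° (west) — does not cross 180°.
Leg 3: +30.283° → -168.844°, shortest Δλ = 160.873° (east) — crosses 180°.
Leg 4: -168.844° → -113.001°, shortest Δλ = 55.843° (east) — does not cross 180°.
Leg 5: -113.001° → +34.198°, shortest Δλ = 147.199° (east) — does not cross 180°.
Leg 6: +34.198° → -177.396°, shortest Δλ = 148.406° (east) — crosses 180°.
Total crossings: 3.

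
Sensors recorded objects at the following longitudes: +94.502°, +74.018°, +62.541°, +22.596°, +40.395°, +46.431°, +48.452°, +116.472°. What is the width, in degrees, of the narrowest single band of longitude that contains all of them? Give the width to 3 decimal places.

Sort the longitudes: +22.596°, +40.395°, +46.431°, +48.452°, +62.541°, +74.018°, +94.502°, +116.472°.
Eastward gaps between consecutive values (wrapping around): 17.799°, 6.036°, 2.021°, 14.089°, 11.477°, 20.484°, 21.970°, 266.124°.
Largest gap = 266.124° ⇒ minimal covering band is its complement: 360° − 266.124° = 93.876°.
Band runs from +22.596° eastward to +116.472°.

93.876°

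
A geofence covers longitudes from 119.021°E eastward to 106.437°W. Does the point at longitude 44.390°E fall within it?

No

Band width going east from +119.021° to -106.437°: ((-106.437 − 119.021) mod 360) = 134.542°.
Offset of +44.390° east of the west edge: ((44.390 − 119.021) mod 360) = 285.369°.
285.369° > 134.542° ⇒ outside.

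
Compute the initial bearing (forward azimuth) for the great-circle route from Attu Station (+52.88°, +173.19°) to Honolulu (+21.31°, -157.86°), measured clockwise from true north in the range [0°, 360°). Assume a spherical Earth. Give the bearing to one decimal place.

Δλ = -157.86 − 173.19 = -331.05°; wrapped into (−180°, 180°]: 28.95°.
θ = atan2( sin Δλ · cos φ₂ , cos φ₁ · sin φ₂ − sin φ₁ · cos φ₂ · cos Δλ )
  = atan2(0.45095, -0.43071) = 133.685° → normalised to [0°, 360°): 133.685°.

133.7°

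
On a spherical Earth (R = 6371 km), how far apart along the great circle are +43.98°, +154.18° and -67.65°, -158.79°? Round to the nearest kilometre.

13022 km

Δλ = -158.79 − 154.18 = -312.97°; wrapped into (−180°, 180°]: 47.03°.
Δφ = -67.65 − 43.98 = -111.63°.
a = sin²(Δφ/2) + cos φ₁ · cos φ₂ · sin²(Δλ/2) = 0.727866.
c = 2·atan2(√a, √(1−a)) = 2.04399 rad → d = 6371·c ≈ 13022.26 km.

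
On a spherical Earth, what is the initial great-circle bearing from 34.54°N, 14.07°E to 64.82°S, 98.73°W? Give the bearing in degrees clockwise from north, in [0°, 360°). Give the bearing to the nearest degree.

211°

Δλ = -98.73 − 14.07 = -112.80°.
θ = atan2( sin Δλ · cos φ₂ , cos φ₁ · sin φ₂ − sin φ₁ · cos φ₂ · cos Δλ )
  = atan2(-0.39222, -0.65198) = -148.970° → normalised to [0°, 360°): 211.030°.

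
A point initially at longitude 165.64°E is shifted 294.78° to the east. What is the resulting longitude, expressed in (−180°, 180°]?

100.42°E

Start at +165.64°; shift +294.78° → +460.42°.
+460.42° lies outside (−180°, 180°]; subtract 360° → +100.42°.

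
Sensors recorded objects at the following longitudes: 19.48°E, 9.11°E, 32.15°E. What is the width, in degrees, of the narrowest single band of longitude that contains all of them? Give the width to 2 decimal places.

Sort the longitudes: +9.11°, +19.48°, +32.15°.
Eastward gaps between consecutive values (wrapping around): 10.37°, 12.67°, 336.96°.
Largest gap = 336.96° ⇒ minimal covering band is its complement: 360° − 336.96° = 23.04°.
Band runs from +9.11° eastward to +32.15°.

23.04°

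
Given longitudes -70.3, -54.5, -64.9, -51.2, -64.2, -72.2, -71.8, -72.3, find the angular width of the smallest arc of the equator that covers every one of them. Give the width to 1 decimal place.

Sort the longitudes: -72.3°, -72.2°, -71.8°, -70.3°, -64.9°, -64.2°, -54.5°, -51.2°.
Eastward gaps between consecutive values (wrapping around): 0.1°, 0.4°, 1.5°, 5.4°, 0.7°, 9.7°, 3.3°, 338.9°.
Largest gap = 338.9° ⇒ minimal covering band is its complement: 360° − 338.9° = 21.1°.
Band runs from -72.3° eastward to -51.2°.

21.1°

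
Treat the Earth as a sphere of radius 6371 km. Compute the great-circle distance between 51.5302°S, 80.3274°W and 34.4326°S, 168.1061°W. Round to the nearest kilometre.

6944 km

Δλ = -168.1061 − -80.3274 = -87.7787°.
Δφ = -34.4326 − -51.5302 = 17.0976°.
a = sin²(Δφ/2) + cos φ₁ · cos φ₂ · sin²(Δλ/2) = 0.268706.
c = 2·atan2(√a, √(1−a)) = 1.08988 rad → d = 6371·c ≈ 6943.65 km.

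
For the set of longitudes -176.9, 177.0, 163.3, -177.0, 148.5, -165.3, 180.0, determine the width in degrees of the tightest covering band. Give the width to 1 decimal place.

46.2°

Sort the longitudes: -177.0°, -176.9°, -165.3°, +148.5°, +163.3°, +177.0°, +180.0°.
Eastward gaps between consecutive values (wrapping around): 0.1°, 11.6°, 313.8°, 14.8°, 13.7°, 3.0°, 3.0°.
Largest gap = 313.8° ⇒ minimal covering band is its complement: 360° − 313.8° = 46.2°.
Band runs from +148.5° eastward to -165.3°, crossing the antimeridian.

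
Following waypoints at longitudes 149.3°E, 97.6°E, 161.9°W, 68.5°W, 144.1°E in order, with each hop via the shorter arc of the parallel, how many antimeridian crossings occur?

Leg 1: +149.3° → +97.6°, shortest Δλ = -51.7° (west) — does not cross 180°.
Leg 2: +97.6° → -161.9°, shortest Δλ = 100.5° (east) — crosses 180°.
Leg 3: -161.9° → -68.5°, shortest Δλ = 93.4° (east) — does not cross 180°.
Leg 4: -68.5° → +144.1°, shortest Δλ = -147.4° (west) — crosses 180°.
Total crossings: 2.

2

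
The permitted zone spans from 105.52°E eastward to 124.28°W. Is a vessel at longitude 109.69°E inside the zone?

Yes

Band width going east from +105.52° to -124.28°: ((-124.28 − 105.52) mod 360) = 130.20°.
Offset of +109.69° east of the west edge: ((109.69 − 105.52) mod 360) = 4.17°.
4.17° ≤ 130.20° ⇒ inside.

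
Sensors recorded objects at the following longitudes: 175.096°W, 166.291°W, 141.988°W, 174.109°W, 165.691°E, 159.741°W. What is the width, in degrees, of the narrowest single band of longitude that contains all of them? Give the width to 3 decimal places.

Sort the longitudes: -175.096°, -174.109°, -166.291°, -159.741°, -141.988°, +165.691°.
Eastward gaps between consecutive values (wrapping around): 0.987°, 7.818°, 6.550°, 17.753°, 307.679°, 19.213°.
Largest gap = 307.679° ⇒ minimal covering band is its complement: 360° − 307.679° = 52.321°.
Band runs from +165.691° eastward to -141.988°, crossing the antimeridian.

52.321°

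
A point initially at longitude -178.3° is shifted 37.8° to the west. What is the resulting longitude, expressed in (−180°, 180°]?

Start at -178.3°; shift −37.8° → -216.1°.
-216.1° lies outside (−180°, 180°]; add 360° → +143.9°.

+143.9°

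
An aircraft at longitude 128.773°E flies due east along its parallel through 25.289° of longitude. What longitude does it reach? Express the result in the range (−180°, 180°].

154.062°E

Start at +128.773°; shift +25.289° → +154.062°.
+154.062° already lies in (−180°, 180°].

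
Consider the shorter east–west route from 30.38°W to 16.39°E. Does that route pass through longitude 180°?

No

Signed shortest Δλ = ((16.39 − -30.38 + 180) mod 360) − 180 = 46.77°.
Going east by 46.77° from -30.38° reaches +16.39° without touching 180°.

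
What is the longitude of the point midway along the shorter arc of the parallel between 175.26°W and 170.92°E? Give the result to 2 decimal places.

177.83°E

Signed shortest Δλ from -175.26° to +170.92° is -13.82°.
Midpoint longitude = -175.26° + (-13.82°)/2 = -175.26° − 6.91° = -182.17°.
Normalise into (−180°, 180°]: +177.83°.
(The naïve average (-175.26 + +170.92)/2 = -2.17° is on the wrong side of the globe.)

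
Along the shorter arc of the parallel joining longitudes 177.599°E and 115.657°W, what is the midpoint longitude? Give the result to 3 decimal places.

149.029°W

Signed shortest Δλ from +177.599° to -115.657° is +66.744°.
Midpoint longitude = +177.599° + (+66.744°)/2 = +177.599° + 33.372° = +210.971°.
Normalise into (−180°, 180°]: -149.029°.
(The naïve average (+177.599 + -115.657)/2 = 30.971° is on the wrong side of the globe.)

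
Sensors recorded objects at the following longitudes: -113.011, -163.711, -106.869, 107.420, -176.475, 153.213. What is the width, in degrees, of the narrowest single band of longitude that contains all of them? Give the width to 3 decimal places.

Sort the longitudes: -176.475°, -163.711°, -113.011°, -106.869°, +107.420°, +153.213°.
Eastward gaps between consecutive values (wrapping around): 12.764°, 50.700°, 6.142°, 214.289°, 45.793°, 30.312°.
Largest gap = 214.289° ⇒ minimal covering band is its complement: 360° − 214.289° = 145.711°.
Band runs from +107.420° eastward to -106.869°, crossing the antimeridian.

145.711°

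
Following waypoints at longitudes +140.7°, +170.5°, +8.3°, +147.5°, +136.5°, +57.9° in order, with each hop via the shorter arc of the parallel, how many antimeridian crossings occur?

0

Leg 1: +140.7° → +170.5°, shortest Δλ = 29.8° (east) — does not cross 180°.
Leg 2: +170.5° → +8.3°, shortest Δλ = -162.2° (west) — does not cross 180°.
Leg 3: +8.3° → +147.5°, shortest Δλ = 139.2° (east) — does not cross 180°.
Leg 4: +147.5° → +136.5°, shortest Δλ = -11.0° (west) — does not cross 180°.
Leg 5: +136.5° → +57.9°, shortest Δλ = -78.6° (west) — does not cross 180°.
Total crossings: 0.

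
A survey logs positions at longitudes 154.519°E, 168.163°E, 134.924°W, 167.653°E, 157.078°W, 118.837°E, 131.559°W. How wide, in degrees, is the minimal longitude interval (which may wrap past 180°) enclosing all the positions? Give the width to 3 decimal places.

109.604°

Sort the longitudes: -157.078°, -134.924°, -131.559°, +118.837°, +154.519°, +167.653°, +168.163°.
Eastward gaps between consecutive values (wrapping around): 22.154°, 3.365°, 250.396°, 35.682°, 13.134°, 0.510°, 34.759°.
Largest gap = 250.396° ⇒ minimal covering band is its complement: 360° − 250.396° = 109.604°.
Band runs from +118.837° eastward to -131.559°, crossing the antimeridian.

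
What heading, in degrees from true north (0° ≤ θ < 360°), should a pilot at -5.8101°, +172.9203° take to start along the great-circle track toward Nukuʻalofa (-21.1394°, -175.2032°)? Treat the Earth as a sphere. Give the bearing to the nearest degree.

Δλ = -175.2032 − 172.9203 = -348.1235°; wrapped into (−180°, 180°]: 11.8765°.
θ = atan2( sin Δλ · cos φ₂ , cos φ₁ · sin φ₂ − sin φ₁ · cos φ₂ · cos Δλ )
  = atan2(0.19195, -0.26639) = 144.224° → normalised to [0°, 360°): 144.224°.

144°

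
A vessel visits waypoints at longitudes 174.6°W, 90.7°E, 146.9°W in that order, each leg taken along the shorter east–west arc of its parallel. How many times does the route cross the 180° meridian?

2

Leg 1: -174.6° → +90.7°, shortest Δλ = -94.7° (west) — crosses 180°.
Leg 2: +90.7° → -146.9°, shortest Δλ = 122.4° (east) — crosses 180°.
Total crossings: 2.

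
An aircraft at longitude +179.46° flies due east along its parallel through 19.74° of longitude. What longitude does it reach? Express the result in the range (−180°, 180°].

Start at +179.46°; shift +19.74° → +199.20°.
+199.20° lies outside (−180°, 180°]; subtract 360° → -160.80°.

-160.80°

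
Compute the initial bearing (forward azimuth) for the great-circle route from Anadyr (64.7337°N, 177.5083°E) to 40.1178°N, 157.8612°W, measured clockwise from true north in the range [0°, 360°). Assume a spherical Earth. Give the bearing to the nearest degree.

138°

Δλ = -157.8612 − 177.5083 = -335.3695°; wrapped into (−180°, 180°]: 24.6305°.
θ = atan2( sin Δλ · cos φ₂ , cos φ₁ · sin φ₂ − sin φ₁ · cos φ₂ · cos Δλ )
  = atan2(0.31871, -0.35361) = 137.972° → normalised to [0°, 360°): 137.972°.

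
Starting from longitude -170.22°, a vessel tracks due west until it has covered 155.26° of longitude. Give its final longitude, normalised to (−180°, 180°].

Start at -170.22°; shift −155.26° → -325.48°.
-325.48° lies outside (−180°, 180°]; add 360° → +34.52°.

+34.52°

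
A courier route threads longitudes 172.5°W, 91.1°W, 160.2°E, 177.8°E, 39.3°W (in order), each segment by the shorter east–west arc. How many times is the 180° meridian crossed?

Leg 1: -172.5° → -91.1°, shortest Δλ = 81.4° (east) — does not cross 180°.
Leg 2: -91.1° → +160.2°, shortest Δλ = -108.7° (west) — crosses 180°.
Leg 3: +160.2° → +177.8°, shortest Δλ = 17.6° (east) — does not cross 180°.
Leg 4: +177.8° → -39.3°, shortest Δλ = 142.9° (east) — crosses 180°.
Total crossings: 2.

2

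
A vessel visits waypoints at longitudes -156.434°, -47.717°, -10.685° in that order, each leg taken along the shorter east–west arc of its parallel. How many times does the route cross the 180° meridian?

Leg 1: -156.434° → -47.717°, shortest Δλ = 108.717° (east) — does not cross 180°.
Leg 2: -47.717° → -10.685°, shortest Δλ = 37.032° (east) — does not cross 180°.
Total crossings: 0.

0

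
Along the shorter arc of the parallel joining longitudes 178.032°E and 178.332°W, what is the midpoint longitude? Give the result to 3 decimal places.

Signed shortest Δλ from +178.032° to -178.332° is +3.636°.
Midpoint longitude = +178.032° + (+3.636°)/2 = +178.032° + 1.818° = +179.850°.
(The naïve average (+178.032 + -178.332)/2 = -0.15° is on the wrong side of the globe.)

179.850°E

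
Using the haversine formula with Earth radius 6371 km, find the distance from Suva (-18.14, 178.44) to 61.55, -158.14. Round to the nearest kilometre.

Δλ = -158.14 − 178.44 = -336.58°; wrapped into (−180°, 180°]: 23.42°.
Δφ = 61.55 − -18.14 = 79.69°.
a = sin²(Δφ/2) + cos φ₁ · cos φ₂ · sin²(Δλ/2) = 0.429161.
c = 2·atan2(√a, √(1−a)) = 1.42864 rad → d = 6371·c ≈ 9101.87 km.

9102 km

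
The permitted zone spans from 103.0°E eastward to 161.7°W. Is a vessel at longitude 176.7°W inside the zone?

Band width going east from +103.0° to -161.7°: ((-161.7 − 103.0) mod 360) = 95.3°.
Offset of -176.7° east of the west edge: ((-176.7 − 103.0) mod 360) = 80.3°.
80.3° ≤ 95.3° ⇒ inside.

Yes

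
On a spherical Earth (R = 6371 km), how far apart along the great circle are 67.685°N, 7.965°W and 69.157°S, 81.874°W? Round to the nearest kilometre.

16213 km

Δλ = -81.874 − -7.965 = -73.909°.
Δφ = -69.157 − 67.685 = -136.842°.
a = sin²(Δφ/2) + cos φ₁ · cos φ₂ · sin²(Δλ/2) = 0.913563.
c = 2·atan2(√a, √(1−a)) = 2.54477 rad → d = 6371·c ≈ 16212.73 km.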